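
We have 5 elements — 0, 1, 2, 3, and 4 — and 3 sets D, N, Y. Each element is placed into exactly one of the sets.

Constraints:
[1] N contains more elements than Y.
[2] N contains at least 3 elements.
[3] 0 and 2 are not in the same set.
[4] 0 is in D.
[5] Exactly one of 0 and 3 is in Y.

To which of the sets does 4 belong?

4: N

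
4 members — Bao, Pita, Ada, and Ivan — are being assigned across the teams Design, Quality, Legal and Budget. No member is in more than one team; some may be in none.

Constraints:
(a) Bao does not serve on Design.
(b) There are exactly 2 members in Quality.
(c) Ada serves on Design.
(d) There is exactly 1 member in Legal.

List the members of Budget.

Budget = {}

From (a): Bao ∉ Design.
From (c): Ada ∈ Design.
Suppose Bao ∈ Budget: no assignment then satisfies all the clues, so Bao ∉ Budget.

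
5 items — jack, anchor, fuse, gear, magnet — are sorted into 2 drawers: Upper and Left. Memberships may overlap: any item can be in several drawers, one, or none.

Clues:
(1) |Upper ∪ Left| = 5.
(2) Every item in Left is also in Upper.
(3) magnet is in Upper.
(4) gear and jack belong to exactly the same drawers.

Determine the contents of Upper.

Upper = {anchor, fuse, gear, jack, magnet}

From (3): magnet ∈ Upper.
Suppose jack ∉ Upper: no assignment then satisfies all the clues, so jack ∈ Upper.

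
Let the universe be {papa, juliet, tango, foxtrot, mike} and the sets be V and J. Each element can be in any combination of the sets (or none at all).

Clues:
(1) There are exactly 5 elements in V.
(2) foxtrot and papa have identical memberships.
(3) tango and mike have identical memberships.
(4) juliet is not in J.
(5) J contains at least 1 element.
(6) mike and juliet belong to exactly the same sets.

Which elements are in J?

From (4): juliet ∉ J.
(1): only 5 candidates remain for V, so all are in.
(6): mike matches juliet: mike ∉ J.
(3): tango matches mike: tango ∉ J.
Suppose papa ∉ J: no assignment then satisfies all the clues, so papa ∈ J.

J = {foxtrot, papa}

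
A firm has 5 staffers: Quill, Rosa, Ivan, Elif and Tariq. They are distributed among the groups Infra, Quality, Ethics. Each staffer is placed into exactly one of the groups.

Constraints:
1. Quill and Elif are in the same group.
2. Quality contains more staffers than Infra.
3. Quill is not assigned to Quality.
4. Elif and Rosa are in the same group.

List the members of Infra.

Infra = {}

From (3): Quill ∉ Quality.
(1): Elif matches Quill: Elif ∉ Quality.
(4): Rosa matches Elif: Rosa ∉ Quality.
Suppose Quill ∈ Infra: no assignment then satisfies all the clues, so Quill ∉ Infra.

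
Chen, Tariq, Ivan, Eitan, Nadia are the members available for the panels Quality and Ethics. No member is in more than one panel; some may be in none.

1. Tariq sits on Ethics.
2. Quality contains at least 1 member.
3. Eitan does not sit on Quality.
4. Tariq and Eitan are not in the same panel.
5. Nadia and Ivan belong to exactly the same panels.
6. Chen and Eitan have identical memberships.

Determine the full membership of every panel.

Quality = {Ivan, Nadia}; Ethics = {Tariq}

From (1): Tariq ∈ Ethics.
From (3): Eitan ∉ Quality.
(4): Eitan ∉ Ethics.
(6): Chen matches Eitan: Chen ∉ Quality.
(6): Chen matches Eitan: Chen ∉ Ethics.
Suppose Ivan ∉ Quality: no assignment then satisfies all the clues, so Ivan ∈ Quality.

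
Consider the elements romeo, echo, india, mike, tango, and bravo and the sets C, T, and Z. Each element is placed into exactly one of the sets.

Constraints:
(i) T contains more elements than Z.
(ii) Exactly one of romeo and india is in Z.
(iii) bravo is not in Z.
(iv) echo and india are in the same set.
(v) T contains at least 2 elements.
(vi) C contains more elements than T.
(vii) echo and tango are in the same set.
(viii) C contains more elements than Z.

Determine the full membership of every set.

C = {echo, india, tango}; T = {bravo, mike}; Z = {romeo}

From (iii): bravo ∉ Z.
Suppose romeo ∈ C: no assignment then satisfies all the clues, so romeo ∉ C.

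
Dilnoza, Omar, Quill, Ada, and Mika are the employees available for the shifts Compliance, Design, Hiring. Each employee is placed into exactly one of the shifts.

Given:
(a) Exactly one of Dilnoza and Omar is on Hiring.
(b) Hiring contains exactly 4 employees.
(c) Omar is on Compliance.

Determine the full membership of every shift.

Compliance = {Omar}; Design = {}; Hiring = {Ada, Dilnoza, Mika, Quill}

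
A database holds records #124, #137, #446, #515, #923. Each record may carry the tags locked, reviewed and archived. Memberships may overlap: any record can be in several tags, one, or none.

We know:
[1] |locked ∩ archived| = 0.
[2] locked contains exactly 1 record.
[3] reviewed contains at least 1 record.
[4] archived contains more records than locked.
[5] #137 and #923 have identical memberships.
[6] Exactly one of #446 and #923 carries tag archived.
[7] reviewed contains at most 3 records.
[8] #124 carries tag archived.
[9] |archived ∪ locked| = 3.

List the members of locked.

locked = {#515}

From (8): #124 ∈ archived.
Suppose #124 ∈ locked: no assignment then satisfies all the clues, so #124 ∉ locked.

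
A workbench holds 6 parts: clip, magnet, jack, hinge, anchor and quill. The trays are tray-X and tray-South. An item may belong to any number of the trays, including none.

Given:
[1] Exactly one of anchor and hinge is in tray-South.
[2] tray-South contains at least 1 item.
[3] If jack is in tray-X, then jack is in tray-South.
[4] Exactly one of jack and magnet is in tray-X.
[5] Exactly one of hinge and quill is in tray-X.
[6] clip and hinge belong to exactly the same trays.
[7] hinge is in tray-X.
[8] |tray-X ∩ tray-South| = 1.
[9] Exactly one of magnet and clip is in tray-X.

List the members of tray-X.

tray-X = {clip, hinge, jack}

From (7): hinge ∈ tray-X.
(5) (exactly one): quill ∉ tray-X.
(6): clip matches hinge: clip ∈ tray-X.
(9) (exactly one): magnet ∉ tray-X.
(4) (exactly one): jack ∈ tray-X.
(3): jack ∈ tray-South.
Suppose anchor ∈ tray-X: no assignment then satisfies all the clues, so anchor ∉ tray-X.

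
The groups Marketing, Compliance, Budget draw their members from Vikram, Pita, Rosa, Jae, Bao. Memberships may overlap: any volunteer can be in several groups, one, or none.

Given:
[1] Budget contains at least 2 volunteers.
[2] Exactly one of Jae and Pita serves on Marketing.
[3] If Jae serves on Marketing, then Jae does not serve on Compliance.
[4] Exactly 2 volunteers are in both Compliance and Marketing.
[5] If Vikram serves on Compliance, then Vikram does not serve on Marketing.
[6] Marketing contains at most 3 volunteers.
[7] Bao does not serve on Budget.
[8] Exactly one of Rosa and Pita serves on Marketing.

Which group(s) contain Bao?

Bao: Compliance, Marketing

From (7): Bao ∉ Budget.
Suppose Bao ∉ Marketing: no assignment then satisfies all the clues, so Bao ∈ Marketing.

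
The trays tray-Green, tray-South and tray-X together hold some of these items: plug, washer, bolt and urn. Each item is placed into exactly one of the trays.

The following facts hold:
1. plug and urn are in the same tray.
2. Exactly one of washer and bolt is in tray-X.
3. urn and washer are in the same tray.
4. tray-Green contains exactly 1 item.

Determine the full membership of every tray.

tray-Green = {bolt}; tray-South = {}; tray-X = {plug, urn, washer}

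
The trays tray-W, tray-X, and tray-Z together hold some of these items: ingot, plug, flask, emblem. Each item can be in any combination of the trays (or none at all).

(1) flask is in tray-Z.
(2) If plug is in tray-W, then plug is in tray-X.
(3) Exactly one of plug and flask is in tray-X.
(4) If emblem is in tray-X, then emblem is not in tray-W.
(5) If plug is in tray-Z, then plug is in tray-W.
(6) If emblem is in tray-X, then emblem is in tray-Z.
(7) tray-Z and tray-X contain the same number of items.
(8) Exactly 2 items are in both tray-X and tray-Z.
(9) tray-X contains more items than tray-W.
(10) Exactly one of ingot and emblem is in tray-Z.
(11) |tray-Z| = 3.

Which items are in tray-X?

tray-X = {emblem, ingot, plug}

From (1): flask ∈ tray-Z.
Suppose ingot ∉ tray-X: no assignment then satisfies all the clues, so ingot ∈ tray-X.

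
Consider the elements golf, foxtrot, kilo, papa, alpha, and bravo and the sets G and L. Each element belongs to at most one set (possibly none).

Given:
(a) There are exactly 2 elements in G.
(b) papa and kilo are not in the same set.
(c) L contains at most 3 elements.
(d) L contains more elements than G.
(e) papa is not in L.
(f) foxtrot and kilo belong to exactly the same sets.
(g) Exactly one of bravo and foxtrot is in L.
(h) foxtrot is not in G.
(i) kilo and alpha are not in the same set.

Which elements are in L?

L = {foxtrot, golf, kilo}

From (e): papa ∉ L.
From (h): foxtrot ∉ G.
(f): kilo matches foxtrot: kilo ∉ G.
Suppose golf ∉ L: no assignment then satisfies all the clues, so golf ∈ L.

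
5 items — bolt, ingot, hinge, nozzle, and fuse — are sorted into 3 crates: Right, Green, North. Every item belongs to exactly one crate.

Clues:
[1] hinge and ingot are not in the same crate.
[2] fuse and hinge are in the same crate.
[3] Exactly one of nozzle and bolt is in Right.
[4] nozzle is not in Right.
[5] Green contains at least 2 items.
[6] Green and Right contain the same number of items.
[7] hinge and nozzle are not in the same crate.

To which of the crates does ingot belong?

From (4): nozzle ∉ Right.
(3) (exactly one): bolt ∈ Right.
Suppose ingot ∉ Right: no assignment then satisfies all the clues, so ingot ∈ Right.

ingot: Right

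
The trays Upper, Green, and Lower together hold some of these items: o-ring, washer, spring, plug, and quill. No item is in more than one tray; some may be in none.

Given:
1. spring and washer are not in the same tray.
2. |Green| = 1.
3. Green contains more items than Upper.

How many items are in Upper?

0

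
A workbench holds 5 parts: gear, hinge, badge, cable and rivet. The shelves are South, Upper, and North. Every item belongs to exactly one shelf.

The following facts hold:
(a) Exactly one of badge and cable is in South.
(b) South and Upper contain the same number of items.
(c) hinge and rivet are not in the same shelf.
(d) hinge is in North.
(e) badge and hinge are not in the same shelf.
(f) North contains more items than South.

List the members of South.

South = {badge}

From (d): hinge ∈ North.
(c): rivet ∉ North.
(e): badge ∉ North.
Suppose gear ∈ South: no assignment then satisfies all the clues, so gear ∉ South.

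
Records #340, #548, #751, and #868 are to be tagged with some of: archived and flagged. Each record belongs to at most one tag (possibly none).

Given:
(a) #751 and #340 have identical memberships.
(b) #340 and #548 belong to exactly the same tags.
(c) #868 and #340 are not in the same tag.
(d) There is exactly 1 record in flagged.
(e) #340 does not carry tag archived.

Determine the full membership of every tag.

archived = {}; flagged = {#868}

From (e): #340 ∉ archived.
(a): #751 matches #340: #751 ∉ archived.
(b): #548 matches #340: #548 ∉ archived.
Suppose #340 ∈ flagged: no assignment then satisfies all the clues, so #340 ∉ flagged.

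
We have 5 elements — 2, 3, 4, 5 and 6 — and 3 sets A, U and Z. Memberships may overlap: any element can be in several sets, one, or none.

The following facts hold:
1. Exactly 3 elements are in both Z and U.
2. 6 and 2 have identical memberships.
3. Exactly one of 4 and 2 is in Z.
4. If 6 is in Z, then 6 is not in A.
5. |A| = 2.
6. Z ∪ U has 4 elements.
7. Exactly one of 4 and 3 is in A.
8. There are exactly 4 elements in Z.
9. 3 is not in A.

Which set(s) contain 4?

4: A

From (9): 3 ∉ A.
(7) (exactly one): 4 ∈ A.
Suppose 4 ∈ U: no assignment then satisfies all the clues, so 4 ∉ U.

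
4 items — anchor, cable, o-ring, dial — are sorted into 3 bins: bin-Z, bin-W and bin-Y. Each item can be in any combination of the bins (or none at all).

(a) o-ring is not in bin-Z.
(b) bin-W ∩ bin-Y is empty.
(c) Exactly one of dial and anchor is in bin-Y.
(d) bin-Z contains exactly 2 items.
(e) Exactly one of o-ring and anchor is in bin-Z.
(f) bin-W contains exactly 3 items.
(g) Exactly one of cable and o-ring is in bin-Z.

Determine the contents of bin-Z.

bin-Z = {anchor, cable}

From (a): o-ring ∉ bin-Z.
(e) (exactly one): anchor ∈ bin-Z.
(g) (exactly one): cable ∈ bin-Z.
(d): bin-Z already has 2, so the rest are out.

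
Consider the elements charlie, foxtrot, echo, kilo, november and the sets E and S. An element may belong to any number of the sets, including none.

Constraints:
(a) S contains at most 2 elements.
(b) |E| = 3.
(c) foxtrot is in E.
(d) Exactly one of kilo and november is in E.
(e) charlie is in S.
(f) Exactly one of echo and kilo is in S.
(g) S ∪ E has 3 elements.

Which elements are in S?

S = {charlie, kilo}

From (c): foxtrot ∈ E.
From (e): charlie ∈ S.
Suppose foxtrot ∈ S: no assignment then satisfies all the clues, so foxtrot ∉ S.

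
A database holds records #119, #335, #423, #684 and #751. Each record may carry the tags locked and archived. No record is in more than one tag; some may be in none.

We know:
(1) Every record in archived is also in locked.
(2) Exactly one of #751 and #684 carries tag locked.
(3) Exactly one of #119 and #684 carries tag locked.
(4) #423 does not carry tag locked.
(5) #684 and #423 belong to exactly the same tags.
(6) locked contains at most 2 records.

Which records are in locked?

From (4): #423 ∉ locked.
(1) contrapositive: #423 ∉ archived.
(5): #684 matches #423: #684 ∉ locked.
(5): #684 matches #423: #684 ∉ archived.
(2) (exactly one): #751 ∈ locked.
(3) (exactly one): #119 ∈ locked.
(6): locked already has 2, so the rest are out.
(1) contrapositive: #335 ∉ archived.

locked = {#119, #751}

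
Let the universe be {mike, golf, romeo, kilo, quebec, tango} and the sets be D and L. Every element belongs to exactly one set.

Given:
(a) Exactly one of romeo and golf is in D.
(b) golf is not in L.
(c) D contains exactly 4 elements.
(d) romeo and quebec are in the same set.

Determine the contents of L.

From (b): golf ∉ L.
Only one set left: golf ∈ D.
(a) (exactly one): romeo ∉ D.
(d): quebec matches romeo: quebec ∉ D.
Only one set left: romeo ∈ L.
Only one set left: quebec ∈ L.
(c): only 4 candidates remain for D, so all are in.

L = {quebec, romeo}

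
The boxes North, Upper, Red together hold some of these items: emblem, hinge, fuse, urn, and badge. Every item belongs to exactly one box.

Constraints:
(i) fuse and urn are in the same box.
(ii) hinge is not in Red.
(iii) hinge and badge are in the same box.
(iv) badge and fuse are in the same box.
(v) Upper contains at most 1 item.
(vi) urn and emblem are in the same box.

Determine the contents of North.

North = {badge, emblem, fuse, hinge, urn}

From (ii): hinge ∉ Red.
(iii): badge matches hinge: badge ∉ Red.
(iv): fuse matches badge: fuse ∉ Red.
(i): urn matches fuse: urn ∉ Red.
(vi): emblem matches urn: emblem ∉ Red.
Suppose emblem ∉ North: no assignment then satisfies all the clues, so emblem ∈ North.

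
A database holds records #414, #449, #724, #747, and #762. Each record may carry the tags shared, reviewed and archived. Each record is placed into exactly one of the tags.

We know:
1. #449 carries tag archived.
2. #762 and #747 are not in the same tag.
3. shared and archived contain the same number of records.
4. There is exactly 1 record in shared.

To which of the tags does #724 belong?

#724: reviewed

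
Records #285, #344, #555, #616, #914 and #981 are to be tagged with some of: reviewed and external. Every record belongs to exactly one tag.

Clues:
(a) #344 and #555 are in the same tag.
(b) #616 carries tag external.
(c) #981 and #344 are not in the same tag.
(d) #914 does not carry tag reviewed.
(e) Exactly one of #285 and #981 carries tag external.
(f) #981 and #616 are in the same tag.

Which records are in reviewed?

From (b): #616 ∈ external.
From (d): #914 ∉ reviewed.
(f): #981 matches #616: #981 ∉ reviewed.
(f): #981 matches #616: #981 ∈ external.
Only one tag left: #914 ∈ external.
(c): #344 ∉ external.
(e) (exactly one): #285 ∉ external.
Only one tag left: #285 ∈ reviewed.
Only one tag left: #344 ∈ reviewed.
(a): #555 matches #344: #555 ∈ reviewed.

reviewed = {#285, #344, #555}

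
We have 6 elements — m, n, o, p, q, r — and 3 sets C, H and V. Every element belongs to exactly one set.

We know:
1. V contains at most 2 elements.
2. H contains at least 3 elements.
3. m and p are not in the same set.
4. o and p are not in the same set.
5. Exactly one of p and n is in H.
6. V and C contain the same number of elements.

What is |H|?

4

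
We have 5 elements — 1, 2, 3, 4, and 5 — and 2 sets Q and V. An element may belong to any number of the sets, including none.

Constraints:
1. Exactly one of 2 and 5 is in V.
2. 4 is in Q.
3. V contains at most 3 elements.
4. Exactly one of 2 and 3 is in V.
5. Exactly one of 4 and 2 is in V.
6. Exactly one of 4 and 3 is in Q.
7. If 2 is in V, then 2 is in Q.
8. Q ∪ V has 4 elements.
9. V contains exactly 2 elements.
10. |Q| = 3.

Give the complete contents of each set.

Q = {2, 4, 5}; V = {1, 2}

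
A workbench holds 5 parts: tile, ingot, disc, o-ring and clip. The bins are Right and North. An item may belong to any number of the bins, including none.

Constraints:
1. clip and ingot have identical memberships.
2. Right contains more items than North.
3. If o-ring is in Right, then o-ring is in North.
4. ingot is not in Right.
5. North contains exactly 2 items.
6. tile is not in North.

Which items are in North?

North = {disc, o-ring}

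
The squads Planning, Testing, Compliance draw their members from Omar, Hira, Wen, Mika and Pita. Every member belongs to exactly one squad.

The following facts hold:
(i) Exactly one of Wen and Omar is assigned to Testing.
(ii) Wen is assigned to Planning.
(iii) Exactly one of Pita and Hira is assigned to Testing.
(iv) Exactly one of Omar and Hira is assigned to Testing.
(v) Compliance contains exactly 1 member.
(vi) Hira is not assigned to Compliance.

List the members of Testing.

From (ii): Wen ∈ Planning.
From (vi): Hira ∉ Compliance.
(i) (exactly one): Omar ∈ Testing.
(iv) (exactly one): Hira ∉ Testing.
Only one squad left: Hira ∈ Planning.
(iii) (exactly one): Pita ∈ Testing.
(v): only 1 candidates remain for Compliance, so all are in.

Testing = {Omar, Pita}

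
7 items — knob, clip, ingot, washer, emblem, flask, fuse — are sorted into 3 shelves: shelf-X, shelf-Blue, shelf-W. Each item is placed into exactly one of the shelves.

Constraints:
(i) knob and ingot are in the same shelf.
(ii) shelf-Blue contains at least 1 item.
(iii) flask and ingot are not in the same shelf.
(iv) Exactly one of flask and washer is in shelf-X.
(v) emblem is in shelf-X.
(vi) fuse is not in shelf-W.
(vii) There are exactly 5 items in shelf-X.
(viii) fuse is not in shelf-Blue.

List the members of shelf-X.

shelf-X = {emblem, fuse, ingot, knob, washer}

From (v): emblem ∈ shelf-X.
From (vi): fuse ∉ shelf-W.
From (viii): fuse ∉ shelf-Blue.
Only one shelf left: fuse ∈ shelf-X.
Suppose knob ∉ shelf-X: no assignment then satisfies all the clues, so knob ∈ shelf-X.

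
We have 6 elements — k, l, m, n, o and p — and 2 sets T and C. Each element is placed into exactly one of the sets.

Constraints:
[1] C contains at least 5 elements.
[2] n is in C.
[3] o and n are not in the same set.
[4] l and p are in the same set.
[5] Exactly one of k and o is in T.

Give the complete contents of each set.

T = {o}; C = {k, l, m, n, p}

From (2): n ∈ C.
(3): o ∉ C.
Only one set left: o ∈ T.
(1): only 5 candidates remain for C, so all are in.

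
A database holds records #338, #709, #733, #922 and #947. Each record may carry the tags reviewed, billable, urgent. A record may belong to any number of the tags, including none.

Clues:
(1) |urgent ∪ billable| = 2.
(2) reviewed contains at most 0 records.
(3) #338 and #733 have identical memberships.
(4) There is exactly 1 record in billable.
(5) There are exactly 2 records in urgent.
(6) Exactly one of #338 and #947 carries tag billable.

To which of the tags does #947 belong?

#947: billable, urgent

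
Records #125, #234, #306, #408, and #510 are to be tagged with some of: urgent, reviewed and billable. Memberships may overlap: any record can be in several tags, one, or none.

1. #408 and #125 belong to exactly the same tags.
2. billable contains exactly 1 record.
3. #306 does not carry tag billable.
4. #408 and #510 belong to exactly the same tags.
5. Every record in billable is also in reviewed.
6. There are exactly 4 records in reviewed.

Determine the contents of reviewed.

reviewed = {#125, #234, #408, #510}

From (3): #306 ∉ billable.
Suppose #125 ∉ reviewed: no assignment then satisfies all the clues, so #125 ∈ reviewed.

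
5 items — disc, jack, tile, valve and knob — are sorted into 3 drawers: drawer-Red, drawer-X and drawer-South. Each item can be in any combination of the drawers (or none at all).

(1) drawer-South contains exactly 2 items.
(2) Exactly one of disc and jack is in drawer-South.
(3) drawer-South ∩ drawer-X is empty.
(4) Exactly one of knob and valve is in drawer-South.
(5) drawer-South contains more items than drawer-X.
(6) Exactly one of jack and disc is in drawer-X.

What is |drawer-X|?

1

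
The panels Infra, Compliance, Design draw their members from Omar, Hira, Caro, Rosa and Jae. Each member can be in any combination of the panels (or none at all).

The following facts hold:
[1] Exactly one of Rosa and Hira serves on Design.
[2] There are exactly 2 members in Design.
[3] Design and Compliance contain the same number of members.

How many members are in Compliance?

2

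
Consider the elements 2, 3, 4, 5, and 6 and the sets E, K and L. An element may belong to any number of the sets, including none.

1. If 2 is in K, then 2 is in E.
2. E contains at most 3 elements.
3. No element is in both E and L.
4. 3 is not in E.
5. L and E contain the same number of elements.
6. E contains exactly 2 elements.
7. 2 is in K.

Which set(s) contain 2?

2: E, K

From (4): 3 ∉ E.
From (7): 2 ∈ K.
(1): 2 ∈ E.
(3) (disjoint): 2 ∉ L.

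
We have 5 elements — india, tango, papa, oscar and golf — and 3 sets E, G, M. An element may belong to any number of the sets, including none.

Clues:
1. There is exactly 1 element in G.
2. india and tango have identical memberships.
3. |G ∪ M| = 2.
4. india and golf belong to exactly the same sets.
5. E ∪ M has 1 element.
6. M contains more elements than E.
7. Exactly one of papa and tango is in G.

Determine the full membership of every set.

E = {}; G = {papa}; M = {oscar}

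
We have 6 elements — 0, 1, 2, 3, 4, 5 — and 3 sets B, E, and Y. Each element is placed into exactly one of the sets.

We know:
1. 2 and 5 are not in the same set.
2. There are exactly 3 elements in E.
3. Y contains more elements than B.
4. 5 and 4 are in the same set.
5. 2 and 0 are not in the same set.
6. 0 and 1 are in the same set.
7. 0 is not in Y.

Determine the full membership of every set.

B = {2}; E = {0, 1, 3}; Y = {4, 5}

From (7): 0 ∉ Y.
(6): 1 matches 0: 1 ∉ Y.
Suppose 0 ∈ B: no assignment then satisfies all the clues, so 0 ∉ B.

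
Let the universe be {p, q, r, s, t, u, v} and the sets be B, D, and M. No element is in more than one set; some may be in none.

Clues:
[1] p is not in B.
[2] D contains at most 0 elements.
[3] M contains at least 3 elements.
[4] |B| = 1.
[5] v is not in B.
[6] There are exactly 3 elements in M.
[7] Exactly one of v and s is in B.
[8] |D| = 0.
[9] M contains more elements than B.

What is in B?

From (1): p ∉ B.
From (5): v ∉ B.
(2): D already has 0, so the rest are out.
(7) (exactly one): s ∈ B.
(4): B already has 1, so the rest are out.

B = {s}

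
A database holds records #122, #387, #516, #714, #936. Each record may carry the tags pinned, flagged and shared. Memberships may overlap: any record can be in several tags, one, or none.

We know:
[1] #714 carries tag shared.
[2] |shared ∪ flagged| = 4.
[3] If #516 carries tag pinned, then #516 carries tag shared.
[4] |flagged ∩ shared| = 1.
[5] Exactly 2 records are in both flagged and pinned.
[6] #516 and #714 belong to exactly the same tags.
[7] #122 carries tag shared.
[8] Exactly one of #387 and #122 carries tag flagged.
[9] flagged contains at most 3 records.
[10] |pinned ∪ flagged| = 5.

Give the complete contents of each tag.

From (1): #714 ∈ shared.
From (7): #122 ∈ shared.
(6): #516 matches #714: #516 ∈ shared.
Suppose #122 ∉ pinned: no assignment then satisfies all the clues, so #122 ∈ pinned.

pinned = {#122, #387, #516, #714, #936}; flagged = {#122, #936}; shared = {#122, #516, #714}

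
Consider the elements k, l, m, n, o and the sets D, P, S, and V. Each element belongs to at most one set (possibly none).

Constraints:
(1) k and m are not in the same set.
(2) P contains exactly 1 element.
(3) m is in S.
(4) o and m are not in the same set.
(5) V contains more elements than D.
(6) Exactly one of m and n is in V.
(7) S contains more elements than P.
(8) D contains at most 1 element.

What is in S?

From (3): m ∈ S.
(1): k ∉ S.
(4): o ∉ S.
(6) (exactly one): n ∈ V.
Suppose l ∉ S: no assignment then satisfies all the clues, so l ∈ S.

S = {l, m}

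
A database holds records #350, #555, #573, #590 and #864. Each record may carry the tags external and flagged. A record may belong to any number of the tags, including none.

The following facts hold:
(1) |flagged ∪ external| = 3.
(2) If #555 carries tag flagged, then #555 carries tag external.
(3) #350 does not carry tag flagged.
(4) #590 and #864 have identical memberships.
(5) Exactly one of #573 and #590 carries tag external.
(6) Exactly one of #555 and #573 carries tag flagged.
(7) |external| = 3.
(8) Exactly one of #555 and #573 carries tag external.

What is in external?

external = {#555, #590, #864}

From (3): #350 ∉ flagged.
Suppose #350 ∈ external: no assignment then satisfies all the clues, so #350 ∉ external.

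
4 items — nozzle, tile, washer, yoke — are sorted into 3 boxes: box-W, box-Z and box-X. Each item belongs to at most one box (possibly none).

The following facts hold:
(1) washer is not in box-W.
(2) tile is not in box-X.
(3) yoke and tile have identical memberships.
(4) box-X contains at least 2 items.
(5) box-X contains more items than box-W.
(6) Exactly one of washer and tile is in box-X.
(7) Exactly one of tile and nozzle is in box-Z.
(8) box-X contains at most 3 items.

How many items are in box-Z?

From (1): washer ∉ box-W.
From (2): tile ∉ box-X.
(3): yoke matches tile: yoke ∉ box-X.
(4): only 2 candidates remain for box-X, so all are in.
(7) (exactly one): tile ∈ box-Z.
(3): yoke matches tile: yoke ∉ box-W.
(3): yoke matches tile: yoke ∈ box-Z.

2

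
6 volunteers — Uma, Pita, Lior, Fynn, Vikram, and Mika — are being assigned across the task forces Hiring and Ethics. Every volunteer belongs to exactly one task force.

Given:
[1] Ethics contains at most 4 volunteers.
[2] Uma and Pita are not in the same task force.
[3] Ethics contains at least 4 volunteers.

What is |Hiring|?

2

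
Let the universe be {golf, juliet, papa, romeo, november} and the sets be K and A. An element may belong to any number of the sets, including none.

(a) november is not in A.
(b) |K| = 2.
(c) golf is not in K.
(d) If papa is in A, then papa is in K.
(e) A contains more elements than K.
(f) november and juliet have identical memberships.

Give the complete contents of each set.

K = {papa, romeo}; A = {golf, papa, romeo}

From (a): november ∉ A.
From (c): golf ∉ K.
(f): juliet matches november: juliet ∉ A.
Suppose golf ∉ A: no assignment then satisfies all the clues, so golf ∈ A.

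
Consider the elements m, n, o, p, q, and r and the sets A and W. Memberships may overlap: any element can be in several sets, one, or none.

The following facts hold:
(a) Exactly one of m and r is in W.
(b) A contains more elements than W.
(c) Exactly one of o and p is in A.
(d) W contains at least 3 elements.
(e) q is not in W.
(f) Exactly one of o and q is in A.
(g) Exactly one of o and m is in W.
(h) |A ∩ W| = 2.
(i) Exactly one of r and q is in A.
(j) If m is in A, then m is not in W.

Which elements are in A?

A = {m, n, o, r}

From (e): q ∉ W.
Suppose m ∉ A: no assignment then satisfies all the clues, so m ∈ A.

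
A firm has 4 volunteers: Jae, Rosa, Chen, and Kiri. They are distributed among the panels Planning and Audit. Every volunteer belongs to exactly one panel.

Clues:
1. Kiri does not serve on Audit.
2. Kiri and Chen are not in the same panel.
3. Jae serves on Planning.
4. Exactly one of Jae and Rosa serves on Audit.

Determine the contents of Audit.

From (1): Kiri ∉ Audit.
From (3): Jae ∈ Planning.
(4) (exactly one): Rosa ∈ Audit.
Only one panel left: Kiri ∈ Planning.
(2): Chen ∉ Planning.
Only one panel left: Chen ∈ Audit.

Audit = {Chen, Rosa}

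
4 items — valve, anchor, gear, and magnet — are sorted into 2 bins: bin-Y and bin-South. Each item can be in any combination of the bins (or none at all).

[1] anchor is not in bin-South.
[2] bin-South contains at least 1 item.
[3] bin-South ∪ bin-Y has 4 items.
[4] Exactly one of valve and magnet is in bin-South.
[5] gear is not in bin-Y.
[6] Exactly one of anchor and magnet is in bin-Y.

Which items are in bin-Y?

From (1): anchor ∉ bin-South.
From (5): gear ∉ bin-Y.
Suppose valve ∉ bin-Y: no assignment then satisfies all the clues, so valve ∈ bin-Y.

bin-Y = {anchor, valve}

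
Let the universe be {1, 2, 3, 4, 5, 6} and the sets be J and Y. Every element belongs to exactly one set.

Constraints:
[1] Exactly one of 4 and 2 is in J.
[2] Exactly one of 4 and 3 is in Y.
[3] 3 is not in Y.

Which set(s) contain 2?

2: J

From (3): 3 ∉ Y.
(2) (exactly one): 4 ∈ Y.
Only one set left: 3 ∈ J.
(1) (exactly one): 2 ∈ J.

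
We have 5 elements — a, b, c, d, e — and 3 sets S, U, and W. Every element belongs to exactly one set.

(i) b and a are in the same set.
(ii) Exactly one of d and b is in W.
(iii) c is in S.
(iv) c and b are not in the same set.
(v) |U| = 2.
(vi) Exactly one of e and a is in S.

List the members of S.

S = {c, e}

From (iii): c ∈ S.
(iv): b ∉ S.
(i): a matches b: a ∉ S.
(vi) (exactly one): e ∈ S.
Suppose d ∈ S: no assignment then satisfies all the clues, so d ∉ S.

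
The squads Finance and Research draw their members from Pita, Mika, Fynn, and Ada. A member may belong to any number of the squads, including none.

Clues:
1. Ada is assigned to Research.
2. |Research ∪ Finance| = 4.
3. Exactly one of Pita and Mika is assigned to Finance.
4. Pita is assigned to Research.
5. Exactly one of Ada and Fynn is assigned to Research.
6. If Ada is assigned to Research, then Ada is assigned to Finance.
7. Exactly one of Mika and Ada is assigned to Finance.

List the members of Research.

Research = {Ada, Mika, Pita}

From (1): Ada ∈ Research.
From (4): Pita ∈ Research.
(5) (exactly one): Fynn ∉ Research.
(6): Ada ∈ Finance.
(7) (exactly one): Mika ∉ Finance.
(3) (exactly one): Pita ∈ Finance.
Suppose Mika ∉ Research: no assignment then satisfies all the clues, so Mika ∈ Research.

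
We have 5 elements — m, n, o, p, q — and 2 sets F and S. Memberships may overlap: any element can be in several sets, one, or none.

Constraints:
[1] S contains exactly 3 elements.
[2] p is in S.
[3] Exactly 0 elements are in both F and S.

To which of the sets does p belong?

From (2): p ∈ S.
Suppose p ∈ F: no assignment then satisfies all the clues, so p ∉ F.

p: S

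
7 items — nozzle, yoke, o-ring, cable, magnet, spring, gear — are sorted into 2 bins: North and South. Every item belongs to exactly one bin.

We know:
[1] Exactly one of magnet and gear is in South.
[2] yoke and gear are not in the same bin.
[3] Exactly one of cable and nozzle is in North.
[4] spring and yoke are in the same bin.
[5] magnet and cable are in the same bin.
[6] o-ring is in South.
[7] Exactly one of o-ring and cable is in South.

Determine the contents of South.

South = {gear, nozzle, o-ring}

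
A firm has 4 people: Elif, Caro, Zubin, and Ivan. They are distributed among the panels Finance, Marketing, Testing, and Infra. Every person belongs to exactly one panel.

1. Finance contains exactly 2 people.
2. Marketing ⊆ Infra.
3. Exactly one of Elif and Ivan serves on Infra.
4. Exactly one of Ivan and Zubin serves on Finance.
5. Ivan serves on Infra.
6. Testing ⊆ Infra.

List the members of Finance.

From (5): Ivan ∈ Infra.
(3) (exactly one): Elif ∉ Infra.
(4) (exactly one): Zubin ∈ Finance.
(6) contrapositive: Elif ∉ Testing.
(2) contrapositive: Elif ∉ Marketing.
Only one panel left: Elif ∈ Finance.
(1): Finance already has 2, so the rest are out.

Finance = {Elif, Zubin}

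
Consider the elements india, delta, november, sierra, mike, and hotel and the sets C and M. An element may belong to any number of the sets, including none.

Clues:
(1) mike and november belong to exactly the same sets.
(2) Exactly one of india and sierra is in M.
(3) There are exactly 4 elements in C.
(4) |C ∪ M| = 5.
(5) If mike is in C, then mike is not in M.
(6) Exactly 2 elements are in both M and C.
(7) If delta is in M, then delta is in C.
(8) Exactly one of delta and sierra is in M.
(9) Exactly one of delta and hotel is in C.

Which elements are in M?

M = {delta, hotel, india}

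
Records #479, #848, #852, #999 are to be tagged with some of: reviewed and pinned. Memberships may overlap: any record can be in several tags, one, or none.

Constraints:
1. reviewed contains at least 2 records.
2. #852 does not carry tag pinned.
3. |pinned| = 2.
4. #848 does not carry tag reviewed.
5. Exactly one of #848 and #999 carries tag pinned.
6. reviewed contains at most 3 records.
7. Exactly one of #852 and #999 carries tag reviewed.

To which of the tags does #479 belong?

#479: pinned, reviewed

From (2): #852 ∉ pinned.
From (4): #848 ∉ reviewed.
Suppose #479 ∉ reviewed: no assignment then satisfies all the clues, so #479 ∈ reviewed.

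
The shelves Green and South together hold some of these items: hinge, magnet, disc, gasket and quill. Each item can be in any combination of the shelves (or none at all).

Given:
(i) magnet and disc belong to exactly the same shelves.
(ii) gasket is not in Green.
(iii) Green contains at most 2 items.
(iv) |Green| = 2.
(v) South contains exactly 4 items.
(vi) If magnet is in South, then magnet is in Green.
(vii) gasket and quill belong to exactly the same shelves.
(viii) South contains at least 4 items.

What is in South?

South = {disc, gasket, magnet, quill}

From (ii): gasket ∉ Green.
(vii): quill matches gasket: quill ∉ Green.
Suppose hinge ∈ South: no assignment then satisfies all the clues, so hinge ∉ South.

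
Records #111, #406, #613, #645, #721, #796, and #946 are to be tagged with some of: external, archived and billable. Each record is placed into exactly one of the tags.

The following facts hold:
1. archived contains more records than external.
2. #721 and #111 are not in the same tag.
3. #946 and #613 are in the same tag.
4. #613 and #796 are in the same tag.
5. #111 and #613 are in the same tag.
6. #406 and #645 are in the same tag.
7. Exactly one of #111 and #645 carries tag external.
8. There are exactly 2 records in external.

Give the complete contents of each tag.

external = {#406, #645}; archived = {#111, #613, #796, #946}; billable = {#721}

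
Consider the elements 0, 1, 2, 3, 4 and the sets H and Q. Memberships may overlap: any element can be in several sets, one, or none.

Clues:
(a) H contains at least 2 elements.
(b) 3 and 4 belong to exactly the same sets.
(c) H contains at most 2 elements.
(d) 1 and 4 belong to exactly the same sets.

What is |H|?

2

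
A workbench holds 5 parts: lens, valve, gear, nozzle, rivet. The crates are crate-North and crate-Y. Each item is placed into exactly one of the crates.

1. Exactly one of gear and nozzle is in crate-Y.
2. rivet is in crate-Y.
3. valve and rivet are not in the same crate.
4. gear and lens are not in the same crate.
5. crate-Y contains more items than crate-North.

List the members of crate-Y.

crate-Y = {lens, nozzle, rivet}

From (2): rivet ∈ crate-Y.
(3): valve ∉ crate-Y.
Only one crate left: valve ∈ crate-North.
Suppose lens ∉ crate-Y: no assignment then satisfies all the clues, so lens ∈ crate-Y.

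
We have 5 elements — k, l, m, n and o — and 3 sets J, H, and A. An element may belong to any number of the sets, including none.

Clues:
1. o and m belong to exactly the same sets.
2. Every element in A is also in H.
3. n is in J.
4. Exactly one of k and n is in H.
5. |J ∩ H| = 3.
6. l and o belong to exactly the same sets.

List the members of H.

H = {k, l, m, o}

From (3): n ∈ J.
Suppose k ∉ H: no assignment then satisfies all the clues, so k ∈ H.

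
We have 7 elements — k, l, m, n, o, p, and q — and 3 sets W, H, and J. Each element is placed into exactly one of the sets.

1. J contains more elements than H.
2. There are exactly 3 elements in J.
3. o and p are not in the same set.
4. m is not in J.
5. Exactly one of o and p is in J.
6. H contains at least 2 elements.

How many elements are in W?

2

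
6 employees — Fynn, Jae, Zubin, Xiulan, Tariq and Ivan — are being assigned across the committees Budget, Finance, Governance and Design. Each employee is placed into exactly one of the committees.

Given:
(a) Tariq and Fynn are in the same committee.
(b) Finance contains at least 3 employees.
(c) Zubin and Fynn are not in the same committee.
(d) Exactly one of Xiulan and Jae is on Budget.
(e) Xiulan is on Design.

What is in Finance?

Finance = {Fynn, Ivan, Tariq}

From (e): Xiulan ∈ Design.
(d) (exactly one): Jae ∈ Budget.
Suppose Fynn ∉ Finance: no assignment then satisfies all the clues, so Fynn ∈ Finance.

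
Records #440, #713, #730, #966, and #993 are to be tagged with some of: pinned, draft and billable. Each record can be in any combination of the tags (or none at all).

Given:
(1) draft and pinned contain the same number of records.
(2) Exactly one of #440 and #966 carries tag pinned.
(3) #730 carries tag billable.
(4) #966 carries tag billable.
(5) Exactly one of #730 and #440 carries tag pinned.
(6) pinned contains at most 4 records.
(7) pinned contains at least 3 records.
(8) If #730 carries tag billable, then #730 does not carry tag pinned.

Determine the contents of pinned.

pinned = {#440, #713, #993}

From (3): #730 ∈ billable.
From (4): #966 ∈ billable.
(8): #730 ∉ pinned.
(5) (exactly one): #440 ∈ pinned.
(2) (exactly one): #966 ∉ pinned.
(7): only 3 candidates remain for pinned, so all are in.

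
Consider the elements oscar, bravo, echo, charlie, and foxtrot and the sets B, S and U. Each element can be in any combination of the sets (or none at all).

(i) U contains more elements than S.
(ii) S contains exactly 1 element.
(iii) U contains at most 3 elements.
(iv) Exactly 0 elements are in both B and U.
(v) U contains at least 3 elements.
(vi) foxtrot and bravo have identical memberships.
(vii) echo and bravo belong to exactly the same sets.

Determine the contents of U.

U = {bravo, echo, foxtrot}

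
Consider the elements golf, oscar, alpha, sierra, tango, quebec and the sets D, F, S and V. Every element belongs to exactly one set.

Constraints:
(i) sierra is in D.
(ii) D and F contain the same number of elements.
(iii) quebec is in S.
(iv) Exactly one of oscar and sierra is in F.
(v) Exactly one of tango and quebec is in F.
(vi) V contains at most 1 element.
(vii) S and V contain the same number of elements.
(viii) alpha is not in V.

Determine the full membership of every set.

D = {alpha, sierra}; F = {oscar, tango}; S = {quebec}; V = {golf}

From (i): sierra ∈ D.
From (iii): quebec ∈ S.
From (viii): alpha ∉ V.
(iv) (exactly one): oscar ∈ F.
(v) (exactly one): tango ∈ F.
Suppose golf ∈ D: no assignment then satisfies all the clues, so golf ∉ D.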